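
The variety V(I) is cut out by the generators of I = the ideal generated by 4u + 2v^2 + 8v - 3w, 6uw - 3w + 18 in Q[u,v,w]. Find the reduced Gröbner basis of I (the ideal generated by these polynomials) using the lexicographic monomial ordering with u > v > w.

f_1 = 4u + 2v^2 + 8v - 3w, LT = u.
f_2 = 6uw - 3w + 18, LT = uw.

S(f_1,f_2): lcm = uw. S = 1/2v^2w + 2vw - 3/4w^2 + 1/2w - 3.
  leading term v^2w: no divisor's leading term divides it; move 1/2v^2w to the remainder.
  leading term vw: no divisor's leading term divides it; move 2vw to the remainder.
  leading term w^2: no divisor's leading term divides it; move -3/4w^2 to the remainder.
  leading term w: no divisor's leading term divides it; move 1/2w to the remainder.
  leading term 1: no divisor's leading term divides it; move -3 to the remainder.
  remainder 1/2v^2w + 2vw - 3/4w^2 + 1/2w - 3 ≠ 0; add g_3 = 1/2v^2w + 2vw - 3/4w^2 + 1/2w - 3 to the basis.

S(f_1,g_3): leading monomials are coprime, so the S-polynomial reduces to 0 (Buchberger's first criterion).
S(f_2,g_3): lcm = uv^2w. S = -4uvw + 3/2uw^2 - uw + 6u - 1/2v^2w + 3v^2.
  leading term uvw: subtract (-vw)·f_1 from -4uvw + 3/2uw^2 - uw + 6u - 1/2v^2w + 3v^2 → 3/2uw^2 - uw + 6u + 2v^3w + 15/2v^2w + 3v^2 - 3vw^2
  leading term uw^2: subtract (3/8w^2)·f_1 from 3/2uw^2 - uw + 6u + 2v^3w + 15/2v^2w + 3v^2 - 3vw^2 → -uw + 6u + 2v^3w - 3/4v^2w^2 + 15/2v^2w + 3v^2 - 6vw^2 + 9/8w^3
  leading term uw: subtract (-1/4w)·f_1 from -uw + 6u + 2v^3w - 3/4v^2w^2 + 15/2v^2w + 3v^2 - 6vw^2 + 9/8w^3 → 6u + 2v^3w - 3/4v^2w^2 + 8v^2w + 3v^2 - 6vw^2 + 2vw + 9/8w^3 - 3/4w^2
  leading term u: subtract (3/2)·f_1 from 6u + 2v^3w - 3/4v^2w^2 + 8v^2w + 3v^2 - 6vw^2 + 2vw + 9/8w^3 - 3/4w^2 → 2v^3w - 3/4v^2w^2 + 8v^2w - 6vw^2 + 2vw - 12v + 9/8w^3 - 3/4w^2 + 9/2w
  leading term v^3w: subtract (4v)·g_3 from 2v^3w - 3/4v^2w^2 + 8v^2w - 6vw^2 + 2vw - 12v + 9/8w^3 - 3/4w^2 + 9/2w → -3/4v^2w^2 - 3vw^2 + 9/8w^3 - 3/4w^2 + 9/2w
  leading term v^2w^2: subtract (-3/2w)·g_3 from -3/4v^2w^2 - 3vw^2 + 9/8w^3 - 3/4w^2 + 9/2w → 0
  remainder 0.

Every S-polynomial of the final basis reduces to 0, so we have a Gröbner basis.
Inter-reduce: drop elements whose leading term is divisible by another's, tail-reduce, and make monic.

G = {u + 1/2v^2 + 2v - 3/4w, v^2w + 4vw - 3/2w^2 + w - 6}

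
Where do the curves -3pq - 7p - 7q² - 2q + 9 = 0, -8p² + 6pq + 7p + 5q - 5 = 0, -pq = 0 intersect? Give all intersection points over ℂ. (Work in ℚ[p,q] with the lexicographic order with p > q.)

{(0, 1)}

Compute a lex Gröbner basis by Buchberger's algorithm.
f_1 = -3pq - 7p - 7q² - 2q + 9, LT = pq.
f_2 = -8p² + 6pq + 7p + 5q - 5, LT = p².
f_3 = -pq, LT = pq.

S(f_1,f_2): lcm = p²q. S = 7/3p² + 37/12pq² + 37/24pq - 3p + ⅝q² - ⅝q.
  reduce S modulo (f_1, f_2, f_3):
  remainder 220/27p - 259/36q³ + 829/108q² + 685/54q - 79/6 ≠ 0; add h_4 = 220/27p - 259/36q³ + 829/108q² + 685/54q - 79/6 to the basis.

S(f_1,f_3): lcm = pq. S = 7/3p + 7/3q² + ⅔q - 3.
  reduce S modulo (f_1, f_2, f_3, h_4):
  remainder 1813/880q³ + 119/880q² - 261/88q + 339/440 ≠ 0; add h_5 = 1813/880q³ + 119/880q² - 261/88q + 339/440 to the basis.

S(f_2,f_3): lcm = p²q. S = -¾pq² - ⅞pq - ⅝q² + ⅝q.
  reduce S modulo (f_1, f_2, f_3, h_4, h_5):
  remainder -71/296q² + 1853/2072q - 339/518 ≠ 0; add h_6 = -71/296q² + 1853/2072q - 339/518 to the basis.

S(f_1,h_4): lcm = pq. S = 7/3p + 777/880q⁴ - 829/880q³ + 205/264q² + 3013/1320q - 3.
  reduce S modulo (f_1, f_2, f_3, h_4, h_5, h_6):
  remainder -3390/3479q + 3390/3479 ≠ 0; add h_7 = -3390/3479q + 3390/3479 to the basis.

The other S-polynomials (S(f_2,h_4), S(f_3,h_4), S(f_1,h_5), S(f_2,h_5), S(f_3,h_5), S(h_4,h_5), S(f_1,h_6), S(f_2,h_6), S(f_3,h_6), S(h_4,h_6), S(h_5,h_6), S(f_1,h_7), S(f_2,h_7), S(f_3,h_7), S(h_4,h_7), S(h_5,h_7), S(h_6,h_7)) all reduce to 0 modulo the current basis, so we have a Gröbner basis.
Inter-reduce: drop elements whose leading term is divisible by another's, tail-reduce, and make monic.
Reduced Gröbner basis: {p, q - 1}.

Elimination: the polynomial q - 1 lies in the elimination ideal for q, so q ∈ {1}. For each such q, the remaining basis elements (now univariate) give the rest of the solution.
  q = 1: the earlier basis element becomes p = 0, giving p = 0 — point (0, 1).
A lex Gröbner basis triangularizes the system, enabling back-substitution.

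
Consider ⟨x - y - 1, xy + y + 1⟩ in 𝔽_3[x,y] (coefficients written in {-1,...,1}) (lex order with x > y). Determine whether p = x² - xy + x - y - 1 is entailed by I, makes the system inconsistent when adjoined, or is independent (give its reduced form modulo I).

x² - xy + x - y - 1 is independent of I; its normal form modulo I is y + 1.

First compute the reduced Gröbner basis of I by Buchberger's algorithm.
f_1 = x - y - 1, LT = x.
f_2 = xy + y + 1, LT = xy.

S(f_1,f_2): lcm = xy. S = -y² + y - 1.
  leading term y²: no divisor's leading term divides it; move -y² to the remainder.
  leading term y: no divisor's leading term divides it; move y to the remainder.
  leading term 1: no divisor's leading term divides it; move -1 to the remainder.
  remainder -y² + y - 1 ≠ 0; add h_3 = -y² + y - 1 to the basis.

S(f_1,h_3): leading monomials are coprime, so the S-polynomial reduces to 0 (Buchberger's first criterion).
S(f_2,h_3): lcm = xy². S = xy - x + y² + y.
  leading term xy: subtract (y)·f_1 from xy - x + y² + y → -x - y² - y
  leading term x: subtract (-1)·f_1 from -x - y² - y → -y² + y - 1
  leading term y²: subtract (1)·h_3 from -y² + y - 1 → 0
  remainder 0.

Every S-polynomial of the final basis reduces to 0, so we have a Gröbner basis.
Inter-reduce: drop elements whose leading term is divisible by another's, tail-reduce, and make monic.
Reduced Gröbner basis: {x - y - 1, y² - y + 1}.
Label its elements g_1 = x - y - 1, g_2 = y² - y + 1.

Reduce p = x² - xy + x - y - 1 modulo G:
  leading term x²: subtract (x)·g_1 from x² - xy + x - y - 1 → -x - y - 1
  leading term x: subtract (-1)·g_1 from -x - y - 1 → y + 1
  leading term y: no divisor's leading term divides it; move y to the remainder.
  leading term 1: no divisor's leading term divides it; move 1 to the remainder.
  normal form = y + 1.
The normal form is nonzero, so p ∉ I. Since p minus its normal form lies in I, I + (p) = I + (r) where r = y + 1; decide whether this ideal is the whole ring.
Run Buchberger on G together with r (pairs among the g_i already reduce to 0 since G is a Gröbner basis):
g_1 = x - y - 1, LT = x.
g_2 = y² - y + 1, LT = y².
r = y + 1, LT = y.

S(g_1,g_2): leading monomials are coprime, so the S-polynomial reduces to 0 (Buchberger's first criterion).
S(g_1,r): leading monomials are coprime, so the S-polynomial reduces to 0 (Buchberger's first criterion).
S(g_2,r): lcm = y². S = y + 1.
  leading term y: subtract (1)·r from y + 1 → 0
  remainder 0.

Every S-polynomial of the final basis reduces to 0, so we have a Gröbner basis.
Inter-reduce: drop elements whose leading term is divisible by another's, tail-reduce, and make monic.
Reduced Gröbner basis: {x, y + 1}.
The reduced Gröbner basis of I + (p) is {x, y + 1} ≠ {1}, a proper ideal, so the enlarged system stays consistent: p is independent of I, with normal form y + 1.

Ideal membership is decidable via reduction modulo a Gröbner basis.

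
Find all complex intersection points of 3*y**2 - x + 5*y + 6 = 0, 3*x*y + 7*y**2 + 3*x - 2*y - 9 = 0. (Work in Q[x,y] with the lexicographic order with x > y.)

{(4, -1), (14*sqrt(10)/27 + 158/27, -11/9 - 2*sqrt(10)/9), (158/27 - 14*sqrt(10)/27, -11/9 + 2*sqrt(10)/9)}

Compute a lex Gröbner basis by Buchberger's algorithm.
f_1 = -x + 3*y**2 + 5*y + 6, LT = x.
f_2 = 3*x*y + 3*x + 7*y**2 - 2*y - 9, LT = x*y.

S(f_1,f_2): lcm = x*y. S = -x - 3*y**3 - 22/3*y**2 - 16/3*y + 3.
  leading term x: subtract (1)·f_1 from -x - 3*y**3 - 22/3*y**2 - 16/3*y + 3 → -3*y**3 - 31/3*y**2 - 31/3*y - 3
  leading term y**3: no divisor's leading term divides it; move -3*y**3 to the remainder.
  leading term y**2: no divisor's leading term divides it; move -31/3*y**2 to the remainder.
  leading term y: no divisor's leading term divides it; move -31/3*y to the remainder.
  leading term 1: no divisor's leading term divides it; move -3 to the remainder.
  remainder -3*y**3 - 31/3*y**2 - 31/3*y - 3 ≠ 0; add h_3 = -3*y**3 - 31/3*y**2 - 31/3*y - 3 to the basis.

The other S-polynomials (S(f_1,h_3), S(f_2,h_3)) all reduce to 0 modulo the current basis, so we have a Gröbner basis.
Inter-reduce: drop elements whose leading term is divisible by another's, tail-reduce, and make monic.
Reduced Gröbner basis: {x - 3*y**2 - 5*y - 6, y**3 + 31/9*y**2 + 31/9*y + 1}.

A lex Gröbner basis eliminates variables successively. Here y**3 + 31/9*y**2 + 31/9*y + 1 depends only on y, with roots {-1, -11/9 - 2*sqrt(10)/9, -11/9 + 2*sqrt(10)/9}; lifting each root through the earlier basis elements recovers the full solutions.
  y = -1: the earlier basis element becomes x - 4 = 0, giving x = 4 — point (4, -1).
  y = -11/9 - 2*sqrt(10)/9: the earlier basis element becomes x - 158/27 - 14*sqrt(10)/27 = 0, giving x = 14*sqrt(10)/27 + 158/27 — point (14*sqrt(10)/27 + 158/27, -11/9 - 2*sqrt(10)/9).
  y = -11/9 + 2*sqrt(10)/9: the earlier basis element becomes x - 158/27 + 14*sqrt(10)/27 = 0, giving x = 158/27 - 14*sqrt(10)/27 — point (158/27 - 14*sqrt(10)/27, -11/9 + 2*sqrt(10)/9).
Check: every point annihilates each of the original generators.
Zero-dimensionality of the ideal guarantees finitely many solutions over ℂ.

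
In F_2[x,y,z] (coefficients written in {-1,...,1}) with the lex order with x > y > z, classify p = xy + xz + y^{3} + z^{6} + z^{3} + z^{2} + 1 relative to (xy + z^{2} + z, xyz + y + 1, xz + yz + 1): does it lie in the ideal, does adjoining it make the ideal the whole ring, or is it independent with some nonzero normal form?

Adjoining xy + xz + y^{3} + z^{6} + z^{3} + z^{2} + 1 makes the ideal the whole ring: the system is inconsistent.

First compute the reduced Gröbner basis of I by Buchberger's algorithm.
f_1 = xy + z^{2} + z, LT = xy.
f_2 = xyz + y + 1, LT = xyz.
f_3 = xz + yz + 1, LT = xz.

S(f_1,f_2): lcm = xyz. S = y + z^{3} + z^{2} + 1.
  leading term y: no divisor's leading term divides it; move y to the remainder.
  leading term z^{3}: no divisor's leading term divides it; move z^{3} to the remainder.
  leading term z^{2}: no divisor's leading term divides it; move z^{2} to the remainder.
  leading term 1: no divisor's leading term divides it; move 1 to the remainder.
  remainder y + z^{3} + z^{2} + 1 ≠ 0; add h_4 = y + z^{3} + z^{2} + 1 to the basis.

S(f_1,f_3): lcm = xyz. S = y^{2}z + y + z^{3} + z^{2}.
  leading term y^{2}z: subtract (yz)·h_4 from y^{2}z + y + z^{3} + z^{2} → yz^{4} + yz^{3} + yz + y + z^{3} + z^{2}
  leading term yz^{4}: subtract (z^{4})·h_4 from yz^{4} + yz^{3} + yz + y + z^{3} + z^{2} → yz^{3} + yz + y + z^{7} + z^{6} + z^{4} + z^{3} + z^{2}
  leading term yz^{3}: subtract (z^{3})·h_4 from yz^{3} + yz + y + z^{7} + z^{6} + z^{4} + z^{3} + z^{2} → yz + y + z^{7} + z^{5} + z^{4} + z^{2}
  leading term yz: subtract (z)·h_4 from yz + y + z^{7} + z^{5} + z^{4} + z^{2} → y + z^{7} + z^{5} + z^{3} + z^{2} + z
  leading term y: subtract (1)·h_4 from y + z^{7} + z^{5} + z^{3} + z^{2} + z → z^{7} + z^{5} + z + 1
  leading term z^{7}: no divisor's leading term divides it; move z^{7} to the remainder.
  leading term z^{5}: no divisor's leading term divides it; move z^{5} to the remainder.
  leading term z: no divisor's leading term divides it; move z to the remainder.
  leading term 1: no divisor's leading term divides it; move 1 to the remainder.
  remainder z^{7} + z^{5} + z + 1 ≠ 0; add h_5 = z^{7} + z^{5} + z + 1 to the basis.

S(f_1,h_4): lcm = xy. S = xz^{3} + xz^{2} + x + z^{2} + z.
  leading term xz^{3}: subtract (z^{2})·f_3 from xz^{3} + xz^{2} + x + z^{2} + z → xz^{2} + x + yz^{3} + z
  leading term xz^{2}: subtract (z)·f_3 from xz^{2} + x + yz^{3} + z → x + yz^{3} + yz^{2}
  leading term x: no divisor's leading term divides it; move x to the remainder.
  leading term yz^{3}: subtract (z^{3})·h_4 from yz^{3} + yz^{2} → yz^{2} + z^{6} + z^{5} + z^{3}
  leading term yz^{2}: subtract (z^{2})·h_4 from yz^{2} + z^{6} + z^{5} + z^{3} → z^{6} + z^{4} + z^{3} + z^{2}
  leading term z^{6}: no divisor's leading term divides it; move z^{6} to the remainder.
  leading term z^{4}: no divisor's leading term divides it; move z^{4} to the remainder.
  leading term z^{3}: no divisor's leading term divides it; move z^{3} to the remainder.
  leading term z^{2}: no divisor's leading term divides it; move z^{2} to the remainder.
  remainder x + z^{6} + z^{4} + z^{3} + z^{2} ≠ 0; add h_6 = x + z^{6} + z^{4} + z^{3} + z^{2} to the basis.

The other S-polynomials (S(f_2,f_3), S(f_2,h_4), S(f_3,h_4), S(f_1,h_5), S(f_2,h_5), S(f_3,h_5), S(h_4,h_5), S(f_1,h_6), S(f_2,h_6), S(f_3,h_6), S(h_4,h_6), S(h_5,h_6)) all reduce to 0 modulo the current basis, so we have a Gröbner basis.
Inter-reduce: drop elements whose leading term is divisible by another's, tail-reduce, and make monic.
Reduced Gröbner basis: {x + z^{6} + z^{4} + z^{3} + z^{2}, y + z^{3} + z^{2} + 1, z^{7} + z^{5} + z + 1}.
Label its elements g_1 = x + z^{6} + z^{4} + z^{3} + z^{2}, g_2 = y + z^{3} + z^{2} + 1, g_3 = z^{7} + z^{5} + z + 1.

Reduce p = xy + xz + y^{3} + z^{6} + z^{3} + z^{2} + 1 modulo G:
  leading term xy: subtract (y)·g_1 from xy + xz + y^{3} + z^{6} + z^{3} + z^{2} + 1 → xz + y^{3} + yz^{6} + yz^{4} + yz^{3} + yz^{2} + z^{6} + z^{3} + z^{2} + 1
  leading term xz: subtract (z)·g_1 from xz + y^{3} + yz^{6} + yz^{4} + yz^{3} + yz^{2} + z^{6} + z^{3} + z^{2} + 1 → y^{3} + yz^{6} + yz^{4} + yz^{3} + yz^{2} + z^{7} + z^{6} + z^{5} + z^{4} + z^{2} + 1
  leading term y^{3}: subtract (y^{2})·g_2 from y^{3} + yz^{6} + yz^{4} + yz^{3} + yz^{2} + z^{7} + z^{6} + z^{5} + z^{4} + z^{2} + 1 → y^{2}z^{3} + y^{2}z^{2} + y^{2} + yz^{6} + yz^{4} + yz^{3} + yz^{2} + z^{7} + z^{6} + z^{5} + z^{4} + z^{2} + 1
  leading term y^{2}z^{3}: subtract (yz^{3})·g_2 from y^{2}z^{3} + y^{2}z^{2} + y^{2} + yz^{6} + yz^{4} + yz^{3} + yz^{2} + z^{7} + z^{6} + z^{5} + z^{4} + z^{2} + 1 → y^{2}z^{2} + y^{2} + yz^{5} + yz^{4} + yz^{2} + z^{7} + z^{6} + z^{5} + z^{4} + z^{2} + 1
  leading term y^{2}z^{2}: subtract (yz^{2})·g_2 from y^{2}z^{2} + y^{2} + yz^{5} + yz^{4} + yz^{2} + z^{7} + z^{6} + z^{5} + z^{4} + z^{2} + 1 → y^{2} + z^{7} + z^{6} + z^{5} + z^{4} + z^{2} + 1
  leading term y^{2}: subtract (y)·g_2 from y^{2} + z^{7} + z^{6} + z^{5} + z^{4} + z^{2} + 1 → yz^{3} + yz^{2} + y + z^{7} + z^{6} + z^{5} + z^{4} + z^{2} + 1
  leading term yz^{3}: subtract (z^{3})·g_2 from yz^{3} + yz^{2} + y + z^{7} + z^{6} + z^{5} + z^{4} + z^{2} + 1 → yz^{2} + y + z^{7} + z^{4} + z^{3} + z^{2} + 1
  leading term yz^{2}: subtract (z^{2})·g_2 from yz^{2} + y + z^{7} + z^{4} + z^{3} + z^{2} + 1 → y + z^{7} + z^{5} + z^{3} + 1
  leading term y: subtract (1)·g_2 from y + z^{7} + z^{5} + z^{3} + 1 → z^{7} + z^{5} + z^{2}
  leading term z^{7}: subtract (1)·g_3 from z^{7} + z^{5} + z^{2} → z^{2} + z + 1
  leading term z^{2}: no divisor's leading term divides it; move z^{2} to the remainder.
  leading term z: no divisor's leading term divides it; move z to the remainder.
  leading term 1: no divisor's leading term divides it; move 1 to the remainder.
  normal form = z^{2} + z + 1.
The normal form is nonzero, so p ∉ I. Since p minus its normal form lies in I, I + (p) = I + (r) where r = z^{2} + z + 1; decide whether this ideal is the whole ring.
Run Buchberger on G together with r (pairs among the g_i already reduce to 0 since G is a Gröbner basis):
g_1 = x + z^{6} + z^{4} + z^{3} + z^{2}, LT = x.
g_2 = y + z^{3} + z^{2} + 1, LT = y.
g_3 = z^{7} + z^{5} + z + 1, LT = z^{7}.
r = z^{2} + z + 1, LT = z^{2}.

S(g_3,r): lcm = z^{7}. S = z^{6} + z + 1.
  leading term z^{6}: subtract (z^{4})·r from z^{6} + z + 1 → z^{5} + z^{4} + z + 1
  leading term z^{5}: subtract (z^{3})·r from z^{5} + z^{4} + z + 1 → z^{3} + z + 1
  leading term z^{3}: subtract (z)·r from z^{3} + z + 1 → z^{2} + 1
  leading term z^{2}: subtract (1)·r from z^{2} + 1 → z
  leading term z: no divisor's leading term divides it; move z to the remainder.
  remainder z ≠ 0; add m_5 = z to the basis.

S(r,m_5): lcm = z^{2}. S = z + 1.
  leading term z: subtract (1)·m_5 from z + 1 → 1
  leading term 1: no divisor's leading term divides it; move 1 to the remainder.
  remainder 1 ≠ 0; add m_6 = 1 to the basis.

The other S-polynomials (S(g_1,g_2), S(g_1,g_3), S(g_1,r), S(g_2,g_3), S(g_2,r), S(g_1,m_5), S(g_2,m_5), S(g_3,m_5), S(g_1,m_6), S(g_2,m_6), S(g_3,m_6), S(r,m_6), S(m_5,m_6)) all reduce to 0 modulo the current basis, so we have a Gröbner basis.
Inter-reduce: drop elements whose leading term is divisible by another's, tail-reduce, and make monic.
Reduced Gröbner basis: {1}.
The reduced Gröbner basis of I + (p) is {1}: the ideal is the whole ring, so the enlarged system has no common solution — adjoining p is inconsistent.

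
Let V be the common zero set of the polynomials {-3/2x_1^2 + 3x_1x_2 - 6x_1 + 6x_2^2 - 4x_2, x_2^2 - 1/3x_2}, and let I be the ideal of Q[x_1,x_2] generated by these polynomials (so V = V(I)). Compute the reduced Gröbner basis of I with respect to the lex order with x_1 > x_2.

f_1 = -3/2x_1^2 + 3x_1x_2 - 6x_1 + 6x_2^2 - 4x_2, LT = x_1^2.
f_2 = x_2^2 - 1/3x_2, LT = x_2^2.

The S-polynomials (S(f_1,f_2)) all reduce to 0 modulo the current basis, so we have a Gröbner basis.

G = {x_1^2 - 2x_1x_2 + 4x_1 + 4/3x_2, x_2^2 - 1/3x_2}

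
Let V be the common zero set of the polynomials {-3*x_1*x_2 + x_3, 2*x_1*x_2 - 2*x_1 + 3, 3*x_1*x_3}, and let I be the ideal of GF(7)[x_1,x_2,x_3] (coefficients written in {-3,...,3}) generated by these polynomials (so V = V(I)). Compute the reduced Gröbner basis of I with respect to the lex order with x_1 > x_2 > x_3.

G = {x_1 + 2, x_2, x_3}

f_1 = -3*x_1*x_2 + x_3, LT = x_1*x_2.
f_2 = 2*x_1*x_2 - 2*x_1 + 3, LT = x_1*x_2.
f_3 = 3*x_1*x_3, LT = x_1*x_3.

S(f_1,f_2): lcm = x_1*x_2. S = x_1 + 2*x_3 + 2.
  leading term x_1: no divisor's leading term divides it; move x_1 to the remainder.
  leading term x_3: no divisor's leading term divides it; move 2*x_3 to the remainder.
  leading term 1: no divisor's leading term divides it; move 2 to the remainder.
  remainder x_1 + 2*x_3 + 2 ≠ 0; add g_4 = x_1 + 2*x_3 + 2 to the basis.

S(f_1,f_3): lcm = x_1*x_2*x_3. S = 2*x_3**2.
  leading term x_3**2: no divisor's leading term divides it; move 2*x_3**2 to the remainder.
  remainder 2*x_3**2 ≠ 0; add g_5 = 2*x_3**2 to the basis.

S(f_2,f_3): lcm = x_1*x_2*x_3. S = -x_1*x_3 - 2*x_3.
  leading term x_1*x_3: subtract (2)·f_3 from -x_1*x_3 - 2*x_3 → -2*x_3
  leading term x_3: no divisor's leading term divides it; move -2*x_3 to the remainder.
  remainder -2*x_3 ≠ 0; add g_6 = -2*x_3 to the basis.

S(f_1,g_4): lcm = x_1*x_2. S = -2*x_2*x_3 - 2*x_2 + 2*x_3.
  leading term x_2*x_3: subtract (x_2)·g_6 from -2*x_2*x_3 - 2*x_2 + 2*x_3 → -2*x_2 + 2*x_3
  leading term x_2: no divisor's leading term divides it; move -2*x_2 to the remainder.
  leading term x_3: subtract (-1)·g_6 from 2*x_3 → 0
  remainder -2*x_2 ≠ 0; add g_7 = -2*x_2 to the basis.

The other S-polynomials (S(f_2,g_4), S(f_3,g_4), S(f_1,g_5), S(f_2,g_5), S(f_3,g_5), S(g_4,g_5), S(f_1,g_6), S(f_2,g_6), S(f_3,g_6), S(g_4,g_6), S(g_5,g_6), S(f_1,g_7), S(f_2,g_7), S(f_3,g_7), S(g_4,g_7), S(g_5,g_7), S(g_6,g_7)) all reduce to 0 modulo the current basis, so we have a Gröbner basis.
Inter-reduce: drop elements whose leading term is divisible by another's, tail-reduce, and make monic.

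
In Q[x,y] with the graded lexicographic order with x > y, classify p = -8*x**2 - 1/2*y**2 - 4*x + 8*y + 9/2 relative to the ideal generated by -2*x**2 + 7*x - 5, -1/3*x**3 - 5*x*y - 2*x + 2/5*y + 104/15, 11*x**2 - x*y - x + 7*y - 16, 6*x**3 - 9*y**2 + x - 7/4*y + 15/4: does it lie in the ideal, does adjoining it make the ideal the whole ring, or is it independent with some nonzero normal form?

-8*x**2 - 1/2*y**2 - 4*x + 8*y + 9/2 lies in I (it reduces to 0).

First compute the reduced Gröbner basis of I by Buchberger's algorithm.
f_1 = -2*x**2 + 7*x - 5, LT = x**2.
f_2 = -1/3*x**3 - 5*x*y - 2*x + 2/5*y + 104/15, LT = x**3.
f_3 = 11*x**2 - x*y - x + 7*y - 16, LT = x**2.
f_4 = 6*x**3 - 9*y**2 + x - 7/4*y + 15/4, LT = x**3.

S(f_1,f_2): lcm = x**3. S = -7/2*x**2 - 15*x*y - 7/2*x + 6/5*y + 104/5.
  leading term x**2: subtract (7/4)·f_1 from -7/2*x**2 - 15*x*y - 7/2*x + 6/5*y + 104/5 → -15*x*y - 63/4*x + 6/5*y + 591/20
  leading term x*y: no divisor's leading term divides it; move -15*x*y to the remainder.
  leading term x: no divisor's leading term divides it; move -63/4*x to the remainder.
  leading term y: no divisor's leading term divides it; move 6/5*y to the remainder.
  leading term 1: no divisor's leading term divides it; move 591/20 to the remainder.
  remainder -15*x*y - 63/4*x + 6/5*y + 591/20 ≠ 0; add h_5 = -15*x*y - 63/4*x + 6/5*y + 591/20 to the basis.

S(f_1,f_3): lcm = x**2. S = 1/11*x*y - 75/22*x - 7/11*y + 87/22.
  leading term x*y: subtract (-1/165)·h_5 from 1/11*x*y - 75/22*x - 7/11*y + 87/22 → -771/220*x - 173/275*y + 4547/1100
  leading term x: no divisor's leading term divides it; move -771/220*x to the remainder.
  leading term y: no divisor's leading term divides it; move -173/275*y to the remainder.
  leading term 1: no divisor's leading term divides it; move 4547/1100 to the remainder.
  remainder -771/220*x - 173/275*y + 4547/1100 ≠ 0; add h_6 = -771/220*x - 173/275*y + 4547/1100 to the basis.

S(f_1,f_4): lcm = x**3. S = -7/2*x**2 + 3/2*y**2 + 7/3*x + 7/24*y - 5/8.
  leading term x**2: subtract (7/4)·f_1 from -7/2*x**2 + 3/2*y**2 + 7/3*x + 7/24*y - 5/8 → 3/2*y**2 - 119/12*x + 7/24*y + 65/8
  leading term y**2: no divisor's leading term divides it; move 3/2*y**2 to the remainder.
  leading term x: subtract (6545/2313)·h_6 from -119/12*x + 7/24*y + 65/8 → 191681/92520*y - 330461/92520
  leading term y: no divisor's leading term divides it; move 191681/92520*y to the remainder.
  leading term 1: no divisor's leading term divides it; move -330461/92520 to the remainder.
  remainder 3/2*y**2 + 191681/92520*y - 330461/92520 ≠ 0; add h_7 = 3/2*y**2 + 191681/92520*y - 330461/92520 to the basis.

S(f_2,f_3): lcm = x**3. S = 1/11*x**2*y + 1/11*x**2 + 158/11*x*y + 82/11*x - 6/5*y - 104/5.
  leading term x**2*y: subtract (-1/22*y)·f_1 from 1/11*x**2*y + 1/11*x**2 + 158/11*x*y + 82/11*x - 6/5*y - 104/5 → 1/11*x**2 + 323/22*x*y + 82/11*x - 157/110*y - 104/5
  leading term x**2: subtract (-1/22)·f_1 from 1/11*x**2 + 323/22*x*y + 82/11*x - 157/110*y - 104/5 → 323/22*x*y + 171/22*x - 157/110*y - 2313/110
  leading term x*y: subtract (-323/330)·h_5 from 323/22*x*y + 171/22*x - 157/110*y - 2313/110 → -3363/440*x - 139/550*y + 17371/2200
  leading term x: subtract (1121/514)·h_6 from -3363/440*x - 139/550*y + 17371/2200 → 15821/14135*y - 15821/14135
  leading term y: no divisor's leading term divides it; move 15821/14135*y to the remainder.
  leading term 1: no divisor's leading term divides it; move -15821/14135 to the remainder.
  remainder 15821/14135*y - 15821/14135 ≠ 0; add h_8 = 15821/14135*y - 15821/14135 to the basis.

The other S-polynomials (S(f_2,f_4), S(f_3,f_4), S(f_1,h_5), S(f_2,h_5), S(f_3,h_5), S(f_4,h_5), S(f_1,h_6), S(f_2,h_6), S(f_3,h_6), S(f_4,h_6), S(h_5,h_6), S(f_1,h_7), S(f_2,h_7), S(f_3,h_7), S(f_4,h_7), S(h_5,h_7), S(h_6,h_7), S(f_1,h_8), S(f_2,h_8), S(f_3,h_8), S(f_4,h_8), S(h_5,h_8), S(h_6,h_8), S(h_7,h_8)) all reduce to 0 modulo the current basis, so we have a Gröbner basis.
Inter-reduce: drop elements whose leading term is divisible by another's, tail-reduce, and make monic.
Reduced Gröbner basis: {x - 1, y - 1}.
Label its elements g_1 = x - 1, g_2 = y - 1.

Reduce p = -8*x**2 - 1/2*y**2 - 4*x + 8*y + 9/2 modulo G:
  leading term x**2: subtract (-8*x)·g_1 from -8*x**2 - 1/2*y**2 - 4*x + 8*y + 9/2 → -1/2*y**2 - 12*x + 8*y + 9/2
  leading term y**2: subtract (-1/2*y)·g_2 from -1/2*y**2 - 12*x + 8*y + 9/2 → -12*x + 15/2*y + 9/2
  leading term x: subtract (-12)·g_1 from -12*x + 15/2*y + 9/2 → 15/2*y - 15/2
  leading term y: subtract (15/2)·g_2 from 15/2*y - 15/2 → 0
  normal form = 0.
Since the normal form is 0, p ∈ I.

The remainder on division by a Gröbner basis is unique — it is the normal form.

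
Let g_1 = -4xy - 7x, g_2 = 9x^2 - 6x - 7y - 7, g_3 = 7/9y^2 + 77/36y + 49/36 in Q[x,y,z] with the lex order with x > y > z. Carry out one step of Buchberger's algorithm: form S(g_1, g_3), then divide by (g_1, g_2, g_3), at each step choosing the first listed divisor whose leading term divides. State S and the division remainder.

lcm(LM(g_1), LM(g_3)) = xy^2.
S = (lcm/LT(g_1))·g_1 − (lcm/LT(g_3))·g_3 = -xy - 7/4x.
Reduce S modulo (g_1, g_2, g_3) in that order:
  leading term xy: subtract (1/4)·g_1 from -xy - 7/4x → 0
The remainder is 0, so this S-polynomial contributes no new basis element.

S(g_1, g_3) = -xy - 7/4x; remainder on division = 0.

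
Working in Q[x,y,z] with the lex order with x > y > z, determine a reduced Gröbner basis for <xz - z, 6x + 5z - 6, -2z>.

G = {x - 1, z}

f_1 = xz - z, LT = xz.
f_2 = 6x + 5z - 6, LT = x.
f_3 = -2z, LT = z.

The S-polynomials (S(f_1,f_2), S(f_1,f_3), S(f_2,f_3)) all reduce to 0 modulo the current basis, so we have a Gröbner basis.
Inter-reduce: drop elements whose leading term is divisible by another's, tail-reduce, and make monic.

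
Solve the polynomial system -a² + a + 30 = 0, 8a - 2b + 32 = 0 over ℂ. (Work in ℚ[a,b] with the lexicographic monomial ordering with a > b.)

Compute a lex Gröbner basis by Buchberger's algorithm.
f_1 = -a² + a + 30, LT = a².
f_2 = 8a - 2b + 32, LT = a.

S(f_1,f_2): lcm = a². S = ¼ab - 5a - 30.
  leading term ab: subtract (1/32b)·f_2 from ¼ab - 5a - 30 → -5a + 1/16b² - b - 30
  leading term a: subtract (-⅝)·f_2 from -5a + 1/16b² - b - 30 → 1/16b² - 9/4b - 10
  leading term b²: no divisor's leading term divides it; move 1/16b² to the remainder.
  leading term b: no divisor's leading term divides it; move -9/4b to the remainder.
  leading term 1: no divisor's leading term divides it; move -10 to the remainder.
  remainder 1/16b² - 9/4b - 10 ≠ 0; add h_3 = 1/16b² - 9/4b - 10 to the basis.

S(f_1,h_3): leading monomials are coprime, so the S-polynomial reduces to 0 (Buchberger's first criterion).
S(f_2,h_3): leading monomials are coprime, so the S-polynomial reduces to 0 (Buchberger's first criterion).
Every S-polynomial of the final basis reduces to 0, so we have a Gröbner basis.
Inter-reduce: drop elements whose leading term is divisible by another's, tail-reduce, and make monic.
Reduced Gröbner basis: {a - ¼b + 4, b² - 36b - 160}.

A lex Gröbner basis eliminates variables successively. Here b² - 36b - 160 depends only on b, with roots {-4, 40}; lifting each root through the earlier basis elements recovers the full solutions.
  b = -4: the earlier basis element becomes a + 5 = 0, giving a = -5 — point (-5, -4).
  b = 40: the earlier basis element becomes a - 6 = 0, giving a = 6 — point (6, 40).
A lex Gröbner basis triangularizes the system, enabling back-substitution.

{(-5, -4), (6, 40)}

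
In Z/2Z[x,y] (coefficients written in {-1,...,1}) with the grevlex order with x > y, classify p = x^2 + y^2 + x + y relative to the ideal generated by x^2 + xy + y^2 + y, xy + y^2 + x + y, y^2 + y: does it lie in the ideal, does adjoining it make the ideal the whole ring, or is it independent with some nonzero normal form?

x^2 + y^2 + x + y lies in I (it reduces to 0).

First compute the reduced Gröbner basis of I by Buchberger's algorithm.
f_1 = x^2 + xy + y^2 + y, LT = x^2.
f_2 = xy + y^2 + x + y, LT = xy.
f_3 = y^2 + y, LT = y^2.

The S-polynomials (S(f_1,f_2), S(f_1,f_3), S(f_2,f_3)) all reduce to 0 modulo the current basis, so we have a Gröbner basis.
Inter-reduce: drop elements whose leading term is divisible by another's, tail-reduce, and make monic.
Reduced Gröbner basis: {x^2 + x, xy + x, y^2 + y}.
Label its elements g_1 = x^2 + x, g_2 = xy + x, g_3 = y^2 + y.

Reduce p = x^2 + y^2 + x + y modulo G:
  leading term x^2: subtract (1)·g_1 from x^2 + y^2 + x + y → y^2 + y
  leading term y^2: subtract (1)·g_3 from y^2 + y → 0
  normal form = 0.
Since the normal form is 0, p ∈ I.

Ideal membership is decidable via reduction modulo a Gröbner basis.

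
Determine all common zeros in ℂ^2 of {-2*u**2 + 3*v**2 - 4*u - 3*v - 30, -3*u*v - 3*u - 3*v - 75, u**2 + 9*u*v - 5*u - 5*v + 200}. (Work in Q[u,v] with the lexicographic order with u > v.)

Compute a lex Gröbner basis by Buchberger's algorithm.
f_1 = -2*u**2 - 4*u + 3*v**2 - 3*v - 30, LT = u**2.
f_2 = -3*u*v - 3*u - 3*v - 75, LT = u*v.
f_3 = u**2 + 9*u*v - 5*u - 5*v + 200, LT = u**2.

S(f_1,f_2): lcm = u**2*v. S = -u**2 + u*v - 25*u - 3/2*v**3 + 3/2*v**2 + 15*v.
  leading term u**2: subtract (1/2)·f_1 from -u**2 + u*v - 25*u - 3/2*v**3 + 3/2*v**2 + 15*v → u*v - 23*u - 3/2*v**3 + 33/2*v + 15
  leading term u*v: subtract (-1/3)·f_2 from u*v - 23*u - 3/2*v**3 + 33/2*v + 15 → -24*u - 3/2*v**3 + 31/2*v - 10
  leading term u: no divisor's leading term divides it; move -24*u to the remainder.
  leading term v**3: no divisor's leading term divides it; move -3/2*v**3 to the remainder.
  leading term v: no divisor's leading term divides it; move 31/2*v to the remainder.
  leading term 1: no divisor's leading term divides it; move -10 to the remainder.
  remainder -24*u - 3/2*v**3 + 31/2*v - 10 ≠ 0; add h_4 = -24*u - 3/2*v**3 + 31/2*v - 10 to the basis.

S(f_1,f_3): lcm = u**2. S = -9*u*v + 7*u - 3/2*v**2 + 13/2*v - 185.
  leading term u*v: subtract (3)·f_2 from -9*u*v + 7*u - 3/2*v**2 + 13/2*v - 185 → 16*u - 3/2*v**2 + 31/2*v + 40
  leading term u: subtract (-2/3)·h_4 from 16*u - 3/2*v**2 + 31/2*v + 40 → -v**3 - 3/2*v**2 + 155/6*v + 100/3
  leading term v**3: no divisor's leading term divides it; move -v**3 to the remainder.
  leading term v**2: no divisor's leading term divides it; move -3/2*v**2 to the remainder.
  leading term v: no divisor's leading term divides it; move 155/6*v to the remainder.
  leading term 1: no divisor's leading term divides it; move 100/3 to the remainder.
  remainder -v**3 - 3/2*v**2 + 155/6*v + 100/3 ≠ 0; add h_5 = -v**3 - 3/2*v**2 + 155/6*v + 100/3 to the basis.

S(f_2,f_3): lcm = u**2*v. S = u**2 - 9*u*v**2 + 6*u*v + 25*u + 5*v**2 - 200*v.
  leading term u**2: subtract (-1/2)·f_1 from u**2 - 9*u*v**2 + 6*u*v + 25*u + 5*v**2 - 200*v → -9*u*v**2 + 6*u*v + 23*u + 13/2*v**2 - 403/2*v - 15
  leading term u*v**2: subtract (3*v)·f_2 from -9*u*v**2 + 6*u*v + 23*u + 13/2*v**2 - 403/2*v - 15 → 15*u*v + 23*u + 31/2*v**2 + 47/2*v - 15
  leading term u*v: subtract (-5)·f_2 from 15*u*v + 23*u + 31/2*v**2 + 47/2*v - 15 → 8*u + 31/2*v**2 + 17/2*v - 390
  leading term u: subtract (-1/3)·h_4 from 8*u + 31/2*v**2 + 17/2*v - 390 → -1/2*v**3 + 31/2*v**2 + 41/3*v - 1180/3
  leading term v**3: subtract (1/2)·h_5 from -1/2*v**3 + 31/2*v**2 + 41/3*v - 1180/3 → 65/4*v**2 + 3/4*v - 410
  leading term v**2: no divisor's leading term divides it; move 65/4*v**2 to the remainder.
  leading term v: no divisor's leading term divides it; move 3/4*v to the remainder.
  leading term 1: no divisor's leading term divides it; move -410 to the remainder.
  remainder 65/4*v**2 + 3/4*v - 410 ≠ 0; add h_6 = 65/4*v**2 + 3/4*v - 410 to the basis.

S(f_2,h_5): lcm = u*v**3. S = -1/2*u*v**2 + 155/6*u*v + 100/3*u + v**3 + 25*v**2.
  leading term u*v**2: subtract (1/6*v)·f_2 from -1/2*u*v**2 + 155/6*u*v + 100/3*u + v**3 + 25*v**2 → 79/3*u*v + 100/3*u + v**3 + 51/2*v**2 + 25/2*v
  leading term u*v: subtract (-79/9)·f_2 from 79/3*u*v + 100/3*u + v**3 + 51/2*v**2 + 25/2*v → 7*u + v**3 + 51/2*v**2 - 83/6*v - 1975/3
  leading term u: subtract (-7/24)·h_4 from 7*u + v**3 + 51/2*v**2 - 83/6*v - 1975/3 → 9/16*v**3 + 51/2*v**2 - 149/16*v - 2645/4
  leading term v**3: subtract (-9/16)·h_5 from 9/16*v**3 + 51/2*v**2 - 149/16*v - 2645/4 → 789/32*v**2 + 167/32*v - 1285/2
  leading term v**2: subtract (789/520)·h_6 from 789/32*v**2 + 167/32*v - 1285/2 → 1061/260*v - 1061/52
  leading term v: no divisor's leading term divides it; move 1061/260*v to the remainder.
  leading term 1: no divisor's leading term divides it; move -1061/52 to the remainder.
  remainder 1061/260*v - 1061/52 ≠ 0; add h_7 = 1061/260*v - 1061/52 to the basis.

The other S-polynomials (S(f_1,h_4), S(f_2,h_4), S(f_3,h_4), S(f_1,h_5), S(f_3,h_5), S(h_4,h_5), S(f_1,h_6), S(f_2,h_6), S(f_3,h_6), S(h_4,h_6), S(h_5,h_6), S(f_1,h_7), S(f_2,h_7), S(f_3,h_7), S(h_4,h_7), S(h_5,h_7), S(h_6,h_7)) all reduce to 0 modulo the current basis, so we have a Gröbner basis.
Inter-reduce: drop elements whose leading term is divisible by another's, tail-reduce, and make monic.
Reduced Gröbner basis: {u + 5, v - 5}.

From the last basis element, v - 5 = 0, so v takes values in {5}. Each choice, substituted upward through the basis, yields the corresponding point(s) of the solution set.
  v = 5: the earlier basis element becomes u + 5 = 0, giving u = -5 — point (-5, 5).

{(-5, 5)}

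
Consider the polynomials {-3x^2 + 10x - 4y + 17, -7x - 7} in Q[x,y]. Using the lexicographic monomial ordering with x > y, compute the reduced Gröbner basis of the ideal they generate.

G = {x + 1, y - 1}

f_1 = -3x^2 + 10x - 4y + 17, LT = x^2.
f_2 = -7x - 7, LT = x.

S(f_1,f_2): lcm = x^2. S = -13/3x + 4/3y - 17/3.
  reduce S modulo (f_1, f_2):
  remainder 4/3y - 4/3 ≠ 0; add g_3 = 4/3y - 4/3 to the basis.

The other S-polynomials (S(f_1,g_3), S(f_2,g_3)) all reduce to 0 modulo the current basis, so we have a Gröbner basis.
Inter-reduce: drop elements whose leading term is divisible by another's, tail-reduce, and make monic.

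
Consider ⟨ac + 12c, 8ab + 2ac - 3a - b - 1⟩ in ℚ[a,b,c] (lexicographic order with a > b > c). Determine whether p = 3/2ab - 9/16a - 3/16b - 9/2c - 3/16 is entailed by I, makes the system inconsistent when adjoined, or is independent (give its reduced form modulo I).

3/2ab - 9/16a - 3/16b - 9/2c - 3/16 lies in I (it reduces to 0).

First compute the reduced Gröbner basis of I by Buchberger's algorithm.
f_1 = ac + 12c, LT = ac.
f_2 = 8ab + 2ac - 3a - b - 1, LT = ab.

S(f_1,f_2): lcm = abc. S = -¼ac² + ⅜ac + 97/8bc + ⅛c.
  leading term ac²: subtract (-¼c)·f_1 from -¼ac² + ⅜ac + 97/8bc + ⅛c → ⅜ac + 97/8bc + 3c² + ⅛c
  leading term ac: subtract (⅜)·f_1 from ⅜ac + 97/8bc + 3c² + ⅛c → 97/8bc + 3c² - 35/8c
  leading term bc: no divisor's leading term divides it; move 97/8bc to the remainder.
  leading term c²: no divisor's leading term divides it; move 3c² to the remainder.
  leading term c: no divisor's leading term divides it; move -35/8c to the remainder.
  remainder 97/8bc + 3c² - 35/8c ≠ 0; add h_3 = 97/8bc + 3c² - 35/8c to the basis.

The other S-polynomials (S(f_1,h_3), S(f_2,h_3)) all reduce to 0 modulo the current basis, so we have a Gröbner basis.
Inter-reduce: drop elements whose leading term is divisible by another's, tail-reduce, and make monic.
Reduced Gröbner basis: {ab - ⅜a - ⅛b - 3c - ⅛, ac + 12c, bc + 24/97c² - 35/97c}.
Label its elements g_1 = ab - ⅜a - ⅛b - 3c - ⅛, g_2 = ac + 12c, g_3 = bc + 24/97c² - 35/97c.

Reduce p = 3/2ab - 9/16a - 3/16b - 9/2c - 3/16 modulo G:
  leading term ab: subtract (3/2)·g_1 from 3/2ab - 9/16a - 3/16b - 9/2c - 3/16 → 0
  normal form = 0.
Since the normal form is 0, p ∈ I.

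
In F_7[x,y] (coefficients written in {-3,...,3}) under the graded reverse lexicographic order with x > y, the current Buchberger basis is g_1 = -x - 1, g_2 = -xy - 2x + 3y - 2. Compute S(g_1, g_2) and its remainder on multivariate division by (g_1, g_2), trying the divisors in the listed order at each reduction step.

lcm(LM(g_1), LM(g_2)) = xy.
S = (lcm/LT(g_1))·g_1 − (lcm/LT(g_2))·g_2 = -2x - 3y - 2.
Reduce S modulo (g_1, g_2) in that order:
  leading term x: subtract (2)·g_1 from -2x - 3y - 2 → -3y
  leading term y: no divisor's leading term divides it; move -3y to the remainder.
The remainder -3y is nonzero, so it would be added as the next basis element.

S(g_1, g_2) = -2x - 3y - 2; remainder on division = -3y.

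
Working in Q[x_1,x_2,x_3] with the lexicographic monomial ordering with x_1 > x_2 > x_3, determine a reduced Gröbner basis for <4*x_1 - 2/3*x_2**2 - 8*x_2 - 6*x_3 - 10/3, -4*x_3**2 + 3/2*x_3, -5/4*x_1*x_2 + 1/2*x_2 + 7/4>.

G = {x_1 - 1/6*x_2**2 - 2*x_2 - 3/2*x_3 - 5/6, x_2**3 + 12*x_2**2 + 9*x_2*x_3 + 13/5*x_2 - 42/5, x_3**2 - 3/8*x_3}

Buchberger's algorithm terminates because the ascending chain of leading-term ideals stabilizes.

f_1 = 4*x_1 - 2/3*x_2**2 - 8*x_2 - 6*x_3 - 10/3, LT = x_1.
f_2 = -4*x_3**2 + 3/2*x_3, LT = x_3**2.
f_3 = -5/4*x_1*x_2 + 1/2*x_2 + 7/4, LT = x_1*x_2.

S(f_1,f_3): lcm = x_1*x_2. S = -1/6*x_2**3 - 2*x_2**2 - 3/2*x_2*x_3 - 13/30*x_2 + 7/5.
  reduce S modulo (f_1, f_2, f_3):
  remainder -1/6*x_2**3 - 2*x_2**2 - 3/2*x_2*x_3 - 13/30*x_2 + 7/5 ≠ 0; add g_4 = -1/6*x_2**3 - 2*x_2**2 - 3/2*x_2*x_3 - 13/30*x_2 + 7/5 to the basis.

The other S-polynomials (S(f_1,f_2), S(f_2,f_3), S(f_1,g_4), S(f_2,g_4), S(f_3,g_4)) all reduce to 0 modulo the current basis, so we have a Gröbner basis.
Inter-reduce: drop elements whose leading term is divisible by another's, tail-reduce, and make monic.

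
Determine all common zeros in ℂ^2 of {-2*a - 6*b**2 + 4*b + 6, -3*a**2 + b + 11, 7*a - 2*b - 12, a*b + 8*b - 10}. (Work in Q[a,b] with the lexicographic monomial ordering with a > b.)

{(2, 1)}

Compute a lex Gröbner basis by Buchberger's algorithm.
f_1 = -2*a - 6*b**2 + 4*b + 6, LT = a.
f_2 = -3*a**2 + b + 11, LT = a**2.
f_3 = 7*a - 2*b - 12, LT = a.
f_4 = a*b + 8*b - 10, LT = a*b.

S(f_1,f_2): lcm = a**2. S = 3*a*b**2 - 2*a*b - 3*a + 1/3*b + 11/3.
  reduce S modulo (f_1, f_2, f_3, f_4):
  remainder -9*b**4 + 12*b**3 + 14*b**2 - 35/3*b - 16/3 ≠ 0; add h_5 = -9*b**4 + 12*b**3 + 14*b**2 - 35/3*b - 16/3 to the basis.

S(f_1,f_3): lcm = a. S = 3*b**2 - 12/7*b - 9/7.
  reduce S modulo (f_1, f_2, f_3, f_4, h_5):
  remainder 3*b**2 - 12/7*b - 9/7 ≠ 0; add h_6 = 3*b**2 - 12/7*b - 9/7 to the basis.

S(f_1,f_4): lcm = a*b. S = 3*b**3 - 2*b**2 - 11*b + 10.
  reduce S modulo (f_1, f_2, f_3, f_4, h_5, h_6):
  remainder -484/49*b + 484/49 ≠ 0; add h_7 = -484/49*b + 484/49 to the basis.

The other S-polynomials (S(f_2,f_3), S(f_2,f_4), S(f_3,f_4), S(f_1,h_5), S(f_2,h_5), S(f_3,h_5), S(f_4,h_5), S(f_1,h_6), S(f_2,h_6), S(f_3,h_6), S(f_4,h_6), S(h_5,h_6), S(f_1,h_7), S(f_2,h_7), S(f_3,h_7), S(f_4,h_7), S(h_5,h_7), S(h_6,h_7)) all reduce to 0 modulo the current basis, so we have a Gröbner basis.
Inter-reduce: drop elements whose leading term is divisible by another's, tail-reduce, and make monic.
Reduced Gröbner basis: {a - 2, b - 1}.

Since the basis is lex-ordered, b - 1 is univariate in b. Its roots are {1}. Back-substituting each root into the other basis elements fixes the other coordinates.
  b = 1: the earlier basis element becomes a - 2 = 0, giving a = 2 — point (2, 1).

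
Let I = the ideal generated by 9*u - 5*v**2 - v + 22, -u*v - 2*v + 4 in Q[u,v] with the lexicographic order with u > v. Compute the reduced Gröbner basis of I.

f_1 = 9*u - 5*v**2 - v + 22, LT = u.
f_2 = -u*v - 2*v + 4, LT = u*v.

S(f_1,f_2): lcm = u*v. S = -5/9*v**3 - 1/9*v**2 + 4/9*v + 4.
  reduce S modulo (f_1, f_2):
  remainder -5/9*v**3 - 1/9*v**2 + 4/9*v + 4 ≠ 0; add g_3 = -5/9*v**3 - 1/9*v**2 + 4/9*v + 4 to the basis.

The other S-polynomials (S(f_1,g_3), S(f_2,g_3)) all reduce to 0 modulo the current basis, so we have a Gröbner basis.
Inter-reduce: drop elements whose leading term is divisible by another's, tail-reduce, and make monic.

G = {u - 5/9*v**2 - 1/9*v + 22/9, v**3 + 1/5*v**2 - 4/5*v - 36/5}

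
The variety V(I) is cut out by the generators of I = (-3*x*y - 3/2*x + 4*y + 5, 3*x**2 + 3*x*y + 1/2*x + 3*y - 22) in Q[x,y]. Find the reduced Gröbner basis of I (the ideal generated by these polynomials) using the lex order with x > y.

G = {x + 7/3*y**2 - 19/6*y - 7/6, y**3 - 6/7*y**2 - 17/28*y + 13/28}

f_1 = -3*x*y - 3/2*x + 4*y + 5, LT = x*y.
f_2 = 3*x**2 + 3*x*y + 1/2*x + 3*y - 22, LT = x**2.

S(f_1,f_2): lcm = x**2*y. S = 1/2*x**2 - x*y**2 - 3/2*x*y - 5/3*x - y**2 + 22/3*y.
  reduce S modulo (f_1, f_2):
  remainder -x - 7/3*y**2 + 19/6*y + 7/6 ≠ 0; add g_3 = -x - 7/3*y**2 + 19/6*y + 7/6 to the basis.

S(f_1,g_3): lcm = x*y. S = 1/2*x - 7/3*y**3 + 19/6*y**2 - 1/6*y - 5/3.
  reduce S modulo (f_1, f_2, g_3):
  remainder -7/3*y**3 + 2*y**2 + 17/12*y - 13/12 ≠ 0; add g_4 = -7/3*y**3 + 2*y**2 + 17/12*y - 13/12 to the basis.

The other S-polynomials (S(f_2,g_3), S(f_1,g_4), S(f_2,g_4), S(g_3,g_4)) all reduce to 0 modulo the current basis, so we have a Gröbner basis.
Inter-reduce: drop elements whose leading term is divisible by another's, tail-reduce, and make monic.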